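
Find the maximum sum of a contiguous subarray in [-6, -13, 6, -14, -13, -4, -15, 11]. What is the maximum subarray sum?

Using Kadane's algorithm on [-6, -13, 6, -14, -13, -4, -15, 11]:

Scanning through the array:
Position 1 (value -13): max_ending_here = -13, max_so_far = -6
Position 2 (value 6): max_ending_here = 6, max_so_far = 6
Position 3 (value -14): max_ending_here = -8, max_so_far = 6
Position 4 (value -13): max_ending_here = -13, max_so_far = 6
Position 5 (value -4): max_ending_here = -4, max_so_far = 6
Position 6 (value -15): max_ending_here = -15, max_so_far = 6
Position 7 (value 11): max_ending_here = 11, max_so_far = 11

Maximum subarray: [11]
Maximum sum: 11

The maximum subarray is [11] with sum 11. This subarray runs from index 7 to index 7.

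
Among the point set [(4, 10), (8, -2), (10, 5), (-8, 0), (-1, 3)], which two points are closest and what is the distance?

Computing all pairwise distances among 5 points:

d((4, 10), (8, -2)) = 12.6491
d((4, 10), (10, 5)) = 7.8102
d((4, 10), (-8, 0)) = 15.6205
d((4, 10), (-1, 3)) = 8.6023
d((8, -2), (10, 5)) = 7.2801 <-- minimum
d((8, -2), (-8, 0)) = 16.1245
d((8, -2), (-1, 3)) = 10.2956
d((10, 5), (-8, 0)) = 18.6815
d((10, 5), (-1, 3)) = 11.1803
d((-8, 0), (-1, 3)) = 7.6158

Closest pair: (8, -2) and (10, 5) with distance 7.2801

The closest pair is (8, -2) and (10, 5) with Euclidean distance 7.2801. For 5 points, brute-force pairwise comparison is shown above. For large n, the divide-and-conquer algorithm (sort by x, recurse on halves, check the dividing strip) achieves O(n log n).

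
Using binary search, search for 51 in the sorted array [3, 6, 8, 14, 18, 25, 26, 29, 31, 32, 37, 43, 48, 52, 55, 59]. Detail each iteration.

Binary search for 51 in [3, 6, 8, 14, 18, 25, 26, 29, 31, 32, 37, 43, 48, 52, 55, 59]:

lo=0, hi=15, mid=7, arr[mid]=29 -> 29 < 51, search right half
lo=8, hi=15, mid=11, arr[mid]=43 -> 43 < 51, search right half
lo=12, hi=15, mid=13, arr[mid]=52 -> 52 > 51, search left half
lo=12, hi=12, mid=12, arr[mid]=48 -> 48 < 51, search right half
lo=13 > hi=12, target 51 not found

Binary search determines that 51 is not in the array after 4 comparisons. The search space was exhausted without finding the target.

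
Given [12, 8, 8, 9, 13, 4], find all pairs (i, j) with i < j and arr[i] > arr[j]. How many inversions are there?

Finding inversions in [12, 8, 8, 9, 13, 4]:

(0, 1): arr[0]=12 > arr[1]=8
(0, 2): arr[0]=12 > arr[2]=8
(0, 3): arr[0]=12 > arr[3]=9
(0, 5): arr[0]=12 > arr[5]=4
(1, 5): arr[1]=8 > arr[5]=4
(2, 5): arr[2]=8 > arr[5]=4
(3, 5): arr[3]=9 > arr[5]=4
(4, 5): arr[4]=13 > arr[5]=4

Total inversions: 8

The array has 8 inversion(s): (0,1), (0,2), (0,3), (0,5), (1,5), (2,5), (3,5), (4,5). Each pair (i,j) satisfies i < j and arr[i] > arr[j].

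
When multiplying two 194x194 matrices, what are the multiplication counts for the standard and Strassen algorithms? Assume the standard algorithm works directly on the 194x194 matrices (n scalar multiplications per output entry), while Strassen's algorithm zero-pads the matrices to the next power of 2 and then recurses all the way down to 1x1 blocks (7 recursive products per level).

Matrix multiplication for 194x194 matrices:

Strassen's algorithm requires power-of-2 dimensions. Pad 194x194 to 256x256 (next power of 2).

Standard algorithm: 194^3 = 7301384 multiplications
Strassen's algorithm: 7^(log2(256)) = 7^8 = 5764801 multiplications
Savings: 7301384 - 5764801 = 1536583 multiplications

Standard: 7301384 multiplications (194^3). Strassen: 5764801 multiplications (7^8, after padding to 256x256). Strassen reduces 8 recursive multiplications to 7 at each level.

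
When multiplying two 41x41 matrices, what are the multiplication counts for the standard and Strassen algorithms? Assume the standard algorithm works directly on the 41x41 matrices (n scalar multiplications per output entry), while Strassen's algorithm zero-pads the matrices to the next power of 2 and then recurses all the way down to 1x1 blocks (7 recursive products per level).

Matrix multiplication for 41x41 matrices:

Strassen's algorithm requires power-of-2 dimensions. Pad 41x41 to 64x64 (next power of 2).

Standard algorithm: 41^3 = 68921 multiplications
Strassen's algorithm: 7^(log2(64)) = 7^6 = 117649 multiplications
Difference: 68921 - 117649 = -48728 (Strassen uses MORE here due to padding overhead — for small or just-over-power-of-2 n, padding can outweigh the per-level savings)

Standard: 68921 multiplications (41^3). Strassen: 117649 multiplications (7^6, after padding to 64x64). Strassen reduces 8 recursive multiplications to 7 at each level.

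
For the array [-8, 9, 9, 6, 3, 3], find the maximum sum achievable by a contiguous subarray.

Using Kadane's algorithm on [-8, 9, 9, 6, 3, 3]:

Scanning through the array:
Position 1 (value 9): max_ending_here = 9, max_so_far = 9
Position 2 (value 9): max_ending_here = 18, max_so_far = 18
Position 3 (value 6): max_ending_here = 24, max_so_far = 24
Position 4 (value 3): max_ending_here = 27, max_so_far = 27
Position 5 (value 3): max_ending_here = 30, max_so_far = 30

Maximum subarray: [9, 9, 6, 3, 3]
Maximum sum: 30

The maximum subarray is [9, 9, 6, 3, 3] with sum 30. This subarray runs from index 1 to index 5.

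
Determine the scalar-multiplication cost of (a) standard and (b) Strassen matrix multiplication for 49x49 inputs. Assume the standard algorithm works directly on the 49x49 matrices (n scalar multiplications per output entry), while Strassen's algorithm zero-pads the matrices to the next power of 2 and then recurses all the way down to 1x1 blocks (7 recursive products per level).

Matrix multiplication for 49x49 matrices:

Strassen's algorithm requires power-of-2 dimensions. Pad 49x49 to 64x64 (next power of 2).

Standard algorithm: 49^3 = 117649 multiplications
Strassen's algorithm: 7^(log2(64)) = 7^6 = 117649 multiplications
Savings: 117649 - 117649 = 0 multiplications

Standard: 117649 multiplications (49^3). Strassen: 117649 multiplications (7^6, after padding to 64x64). Strassen reduces 8 recursive multiplications to 7 at each level.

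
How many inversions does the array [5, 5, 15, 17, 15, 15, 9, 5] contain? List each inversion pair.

Finding inversions in [5, 5, 15, 17, 15, 15, 9, 5]:

(2, 6): arr[2]=15 > arr[6]=9
(2, 7): arr[2]=15 > arr[7]=5
(3, 4): arr[3]=17 > arr[4]=15
(3, 5): arr[3]=17 > arr[5]=15
(3, 6): arr[3]=17 > arr[6]=9
(3, 7): arr[3]=17 > arr[7]=5
(4, 6): arr[4]=15 > arr[6]=9
(4, 7): arr[4]=15 > arr[7]=5
(5, 6): arr[5]=15 > arr[6]=9
(5, 7): arr[5]=15 > arr[7]=5
(6, 7): arr[6]=9 > arr[7]=5

Total inversions: 11

The array has 11 inversion(s): (2,6), (2,7), (3,4), (3,5), (3,6), (3,7), (4,6), (4,7), (5,6), (5,7), (6,7). Each pair (i,j) satisfies i < j and arr[i] > arr[j].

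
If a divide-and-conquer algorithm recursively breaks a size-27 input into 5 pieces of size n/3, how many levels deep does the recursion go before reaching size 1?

For divide and conquer with division factor 3:

Problem sizes at each level:
Level 0: 27
Level 1: 9
Level 2: 3
Level 3: 1

The root is level 0 and the size-1 base case is level 3 (the tree spans levels 0 through 3, i.e. 4 levels counting the root), so the depth is the number of divisions: log_3(27) = 3

The recursion tree depth is log_3(27) = 3. At each level, the problem size is divided by 3, so it takes 3 divisions to reduce to a base case of size 1. The algorithm makes 5 recursive calls at each level.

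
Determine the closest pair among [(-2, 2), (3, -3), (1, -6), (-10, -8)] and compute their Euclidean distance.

Computing all pairwise distances among 4 points:

d((-2, 2), (3, -3)) = 7.0711
d((-2, 2), (1, -6)) = 8.544
d((-2, 2), (-10, -8)) = 12.8062
d((3, -3), (1, -6)) = 3.6056 <-- minimum
d((3, -3), (-10, -8)) = 13.9284
d((1, -6), (-10, -8)) = 11.1803

Closest pair: (3, -3) and (1, -6) with distance 3.6056

The closest pair is (3, -3) and (1, -6) with Euclidean distance 3.6056. For 4 points, brute-force pairwise comparison is shown above. For large n, the divide-and-conquer algorithm (sort by x, recurse on halves, check the dividing strip) achieves O(n log n).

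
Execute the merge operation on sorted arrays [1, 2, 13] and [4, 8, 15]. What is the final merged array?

Merging process:

Compare 1 vs 4: take 1 from left. Merged: [1]
Compare 2 vs 4: take 2 from left. Merged: [1, 2]
Compare 13 vs 4: take 4 from right. Merged: [1, 2, 4]
Compare 13 vs 8: take 8 from right. Merged: [1, 2, 4, 8]
Compare 13 vs 15: take 13 from left. Merged: [1, 2, 4, 8, 13]
Append remaining from right: [15]. Merged: [1, 2, 4, 8, 13, 15]

Final merged array: [1, 2, 4, 8, 13, 15]
Total comparisons: 5

The merged array is [1, 2, 4, 8, 13, 15], requiring 5 comparisons. The merge step runs in O(n) time where n is the total number of elements.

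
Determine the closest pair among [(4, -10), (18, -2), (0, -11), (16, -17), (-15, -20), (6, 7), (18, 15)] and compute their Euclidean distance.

Computing all pairwise distances among 7 points:

d((4, -10), (18, -2)) = 16.1245
d((4, -10), (0, -11)) = 4.1231 <-- minimum
d((4, -10), (16, -17)) = 13.8924
d((4, -10), (-15, -20)) = 21.4709
d((4, -10), (6, 7)) = 17.1172
d((4, -10), (18, 15)) = 28.6531
d((18, -2), (0, -11)) = 20.1246
d((18, -2), (16, -17)) = 15.1327
d((18, -2), (-15, -20)) = 37.5899
d((18, -2), (6, 7)) = 15.0
d((18, -2), (18, 15)) = 17.0
d((0, -11), (16, -17)) = 17.088
d((0, -11), (-15, -20)) = 17.4929
d((0, -11), (6, 7)) = 18.9737
d((0, -11), (18, 15)) = 31.6228
d((16, -17), (-15, -20)) = 31.1448
d((16, -17), (6, 7)) = 26.0
d((16, -17), (18, 15)) = 32.0624
d((-15, -20), (6, 7)) = 34.2053
d((-15, -20), (18, 15)) = 48.1041
d((6, 7), (18, 15)) = 14.4222

Closest pair: (4, -10) and (0, -11) with distance 4.1231

The closest pair is (4, -10) and (0, -11) with Euclidean distance 4.1231. For 7 points, brute-force pairwise comparison is shown above. For large n, the divide-and-conquer algorithm (sort by x, recurse on halves, check the dividing strip) achieves O(n log n).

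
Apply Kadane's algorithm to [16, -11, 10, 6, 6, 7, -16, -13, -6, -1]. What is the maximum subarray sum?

Using Kadane's algorithm on [16, -11, 10, 6, 6, 7, -16, -13, -6, -1]:

Scanning through the array:
Position 1 (value -11): max_ending_here = 5, max_so_far = 16
Position 2 (value 10): max_ending_here = 15, max_so_far = 16
Position 3 (value 6): max_ending_here = 21, max_so_far = 21
Position 4 (value 6): max_ending_here = 27, max_so_far = 27
Position 5 (value 7): max_ending_here = 34, max_so_far = 34
Position 6 (value -16): max_ending_here = 18, max_so_far = 34
Position 7 (value -13): max_ending_here = 5, max_so_far = 34
Position 8 (value -6): max_ending_here = -1, max_so_far = 34
Position 9 (value -1): max_ending_here = -1, max_so_far = 34

Maximum subarray: [16, -11, 10, 6, 6, 7]
Maximum sum: 34

The maximum subarray is [16, -11, 10, 6, 6, 7] with sum 34. This subarray runs from index 0 to index 5.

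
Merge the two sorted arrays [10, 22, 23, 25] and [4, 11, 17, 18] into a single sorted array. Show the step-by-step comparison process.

Merging process:

Compare 10 vs 4: take 4 from right. Merged: [4]
Compare 10 vs 11: take 10 from left. Merged: [4, 10]
Compare 22 vs 11: take 11 from right. Merged: [4, 10, 11]
Compare 22 vs 17: take 17 from right. Merged: [4, 10, 11, 17]
Compare 22 vs 18: take 18 from right. Merged: [4, 10, 11, 17, 18]
Append remaining from left: [22, 23, 25]. Merged: [4, 10, 11, 17, 18, 22, 23, 25]

Final merged array: [4, 10, 11, 17, 18, 22, 23, 25]
Total comparisons: 5

The merged array is [4, 10, 11, 17, 18, 22, 23, 25], requiring 5 comparisons. The merge step runs in O(n) time where n is the total number of elements.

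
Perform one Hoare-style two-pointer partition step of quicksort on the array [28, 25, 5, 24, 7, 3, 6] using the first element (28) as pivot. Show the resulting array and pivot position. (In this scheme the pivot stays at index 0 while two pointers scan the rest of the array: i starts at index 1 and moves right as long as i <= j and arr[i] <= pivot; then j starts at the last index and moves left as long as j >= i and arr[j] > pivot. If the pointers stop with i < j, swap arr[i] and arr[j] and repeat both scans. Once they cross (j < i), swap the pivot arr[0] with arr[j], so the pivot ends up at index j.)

Hoare-style two-pointer partition with pivot = 28:

Initial array: [28, 25, 5, 24, 7, 3, 6]

Pointers start at i = 1, j = 6.
i ends at 7, j ends at 6: the pointers have crossed (j < i), so scanning stops.

Swap pivot arr[0] with arr[6] to place pivot at position 6: [6, 25, 5, 24, 7, 3, 28]
Pivot position: 6

After partitioning with pivot 28, the array becomes [6, 25, 5, 24, 7, 3, 28]. The pivot is placed at index 6. All elements to the left of the pivot are <= 28, and all elements to the right are > 28.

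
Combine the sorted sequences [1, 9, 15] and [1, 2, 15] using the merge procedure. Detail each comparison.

Merging process:

Compare 1 vs 1: take 1 from left. Merged: [1]
Compare 9 vs 1: take 1 from right. Merged: [1, 1]
Compare 9 vs 2: take 2 from right. Merged: [1, 1, 2]
Compare 9 vs 15: take 9 from left. Merged: [1, 1, 2, 9]
Compare 15 vs 15: take 15 from left. Merged: [1, 1, 2, 9, 15]
Append remaining from right: [15]. Merged: [1, 1, 2, 9, 15, 15]

Final merged array: [1, 1, 2, 9, 15, 15]
Total comparisons: 5

The merged array is [1, 1, 2, 9, 15, 15], requiring 5 comparisons. The merge step runs in O(n) time where n is the total number of elements.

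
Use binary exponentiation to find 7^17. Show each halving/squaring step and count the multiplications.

Computing 7^17 by squaring (build up from 7^1; each line after the first costs one multiplication):

7^1 = 7
7^2 = (7^1)^2 = 7^2 = 49
7^4 = (7^2)^2 = 49^2 = 2401
7^8 = (7^4)^2 = 2401^2 = 5764801
7^16 = (7^8)^2 = 5764801^2 = 33232930569601
7^17 = 7 * 7^16 = 7 * 33232930569601 = 232630513987207

Result: 232630513987207
Multiplications needed: 5 (5 lines after 7^1)

7^17 = 232630513987207. Using exponentiation by squaring, this requires 5 multiplications. The key idea: if the exponent is even, square the half-power; if odd, multiply by the base once.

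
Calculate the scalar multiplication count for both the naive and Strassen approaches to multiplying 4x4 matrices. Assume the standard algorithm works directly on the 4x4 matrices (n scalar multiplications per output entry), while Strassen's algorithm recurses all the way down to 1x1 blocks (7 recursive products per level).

Matrix multiplication for 4x4 matrices:

Standard algorithm: 4^3 = 64 multiplications
Strassen's algorithm: 7^(log2(4)) = 7^2 = 49 multiplications
Savings: 64 - 49 = 15 multiplications

Standard: 64 multiplications (4^3). Strassen: 49 multiplications (7^2). Strassen reduces 8 recursive multiplications to 7 at each level.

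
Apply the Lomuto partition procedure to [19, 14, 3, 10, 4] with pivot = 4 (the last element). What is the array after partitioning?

Lomuto partition with pivot = 4:

Initial array: [19, 14, 3, 10, 4]

arr[0]=19 > 4: no swap
arr[1]=14 > 4: no swap
arr[2]=3 <= 4: swap with position 0, array becomes [3, 14, 19, 10, 4]
arr[3]=10 > 4: no swap

Place pivot at position 1: [3, 4, 19, 10, 14]
Pivot position: 1

After partitioning with pivot 4, the array becomes [3, 4, 19, 10, 14]. The pivot is placed at index 1. All elements to the left of the pivot are <= 4, and all elements to the right are > 4.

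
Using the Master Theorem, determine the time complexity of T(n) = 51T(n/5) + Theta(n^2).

Master Theorem for T(n) = 51T(n/5) + O(n^2):

a = 51, b = 5, c = 2
log_b(a) = log_5(51) = 2.4430

Case 1: c = 2 < log_5(51) = 2.4430
T(n) = O(n^(log_5 51))

For T(n) = 51T(n/5) + O(n^2): log_5(51) = 2.4430. This is Case 1 of the Master Theorem (c < log_b(a), work dominated by leaves), giving O(n^(log_5 51)).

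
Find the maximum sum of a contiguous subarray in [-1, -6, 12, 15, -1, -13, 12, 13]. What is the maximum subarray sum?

Using Kadane's algorithm on [-1, -6, 12, 15, -1, -13, 12, 13]:

Scanning through the array:
Position 1 (value -6): max_ending_here = -6, max_so_far = -1
Position 2 (value 12): max_ending_here = 12, max_so_far = 12
Position 3 (value 15): max_ending_here = 27, max_so_far = 27
Position 4 (value -1): max_ending_here = 26, max_so_far = 27
Position 5 (value -13): max_ending_here = 13, max_so_far = 27
Position 6 (value 12): max_ending_here = 25, max_so_far = 27
Position 7 (value 13): max_ending_here = 38, max_so_far = 38

Maximum subarray: [12, 15, -1, -13, 12, 13]
Maximum sum: 38

The maximum subarray is [12, 15, -1, -13, 12, 13] with sum 38. This subarray runs from index 2 to index 7.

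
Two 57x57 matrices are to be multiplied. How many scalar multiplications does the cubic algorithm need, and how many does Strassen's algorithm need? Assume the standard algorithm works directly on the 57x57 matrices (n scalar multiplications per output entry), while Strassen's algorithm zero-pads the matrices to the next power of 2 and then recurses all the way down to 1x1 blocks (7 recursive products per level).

Matrix multiplication for 57x57 matrices:

Strassen's algorithm requires power-of-2 dimensions. Pad 57x57 to 64x64 (next power of 2).

Standard algorithm: 57^3 = 185193 multiplications
Strassen's algorithm: 7^(log2(64)) = 7^6 = 117649 multiplications
Savings: 185193 - 117649 = 67544 multiplications

Standard: 185193 multiplications (57^3). Strassen: 117649 multiplications (7^6, after padding to 64x64). Strassen reduces 8 recursive multiplications to 7 at each level.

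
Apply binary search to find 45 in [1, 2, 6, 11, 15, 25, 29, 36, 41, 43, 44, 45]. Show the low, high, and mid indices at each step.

Binary search for 45 in [1, 2, 6, 11, 15, 25, 29, 36, 41, 43, 44, 45]:

lo=0, hi=11, mid=5, arr[mid]=25 -> 25 < 45, search right half
lo=6, hi=11, mid=8, arr[mid]=41 -> 41 < 45, search right half
lo=9, hi=11, mid=10, arr[mid]=44 -> 44 < 45, search right half
lo=11, hi=11, mid=11, arr[mid]=45 -> Found target at index 11!

Binary search finds 45 at index 11 after 4 comparisons. The search repeatedly halves the search space by comparing with the middle element.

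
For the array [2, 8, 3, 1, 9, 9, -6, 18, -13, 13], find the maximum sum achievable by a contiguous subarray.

Using Kadane's algorithm on [2, 8, 3, 1, 9, 9, -6, 18, -13, 13]:

Scanning through the array:
Position 1 (value 8): max_ending_here = 10, max_so_far = 10
Position 2 (value 3): max_ending_here = 13, max_so_far = 13
Position 3 (value 1): max_ending_here = 14, max_so_far = 14
Position 4 (value 9): max_ending_here = 23, max_so_far = 23
Position 5 (value 9): max_ending_here = 32, max_so_far = 32
Position 6 (value -6): max_ending_here = 26, max_so_far = 32
Position 7 (value 18): max_ending_here = 44, max_so_far = 44
Position 8 (value -13): max_ending_here = 31, max_so_far = 44
Position 9 (value 13): max_ending_here = 44, max_so_far = 44

Maximum subarray: [2, 8, 3, 1, 9, 9, -6, 18]
Maximum sum: 44

The maximum subarray is [2, 8, 3, 1, 9, 9, -6, 18] with sum 44. This subarray runs from index 0 to index 7.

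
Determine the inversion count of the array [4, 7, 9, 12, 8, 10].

Finding inversions in [4, 7, 9, 12, 8, 10]:

(2, 4): arr[2]=9 > arr[4]=8
(3, 4): arr[3]=12 > arr[4]=8
(3, 5): arr[3]=12 > arr[5]=10

Total inversions: 3

The array has 3 inversion(s): (2,4), (3,4), (3,5). Each pair (i,j) satisfies i < j and arr[i] > arr[j].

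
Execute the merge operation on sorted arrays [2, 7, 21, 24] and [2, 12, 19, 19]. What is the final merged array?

Merging process:

Compare 2 vs 2: take 2 from left. Merged: [2]
Compare 7 vs 2: take 2 from right. Merged: [2, 2]
Compare 7 vs 12: take 7 from left. Merged: [2, 2, 7]
Compare 21 vs 12: take 12 from right. Merged: [2, 2, 7, 12]
Compare 21 vs 19: take 19 from right. Merged: [2, 2, 7, 12, 19]
Compare 21 vs 19: take 19 from right. Merged: [2, 2, 7, 12, 19, 19]
Append remaining from left: [21, 24]. Merged: [2, 2, 7, 12, 19, 19, 21, 24]

Final merged array: [2, 2, 7, 12, 19, 19, 21, 24]
Total comparisons: 6

The merged array is [2, 2, 7, 12, 19, 19, 21, 24], requiring 6 comparisons. The merge step runs in O(n) time where n is the total number of elements.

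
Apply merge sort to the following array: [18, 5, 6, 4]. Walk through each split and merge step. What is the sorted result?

Merge sort trace:

Split: [18, 5, 6, 4] -> [18, 5] and [6, 4]
  Split: [18, 5] -> [18] and [5]
  Merge: [18] + [5] -> [5, 18]
  Split: [6, 4] -> [6] and [4]
  Merge: [6] + [4] -> [4, 6]
Merge: [5, 18] + [4, 6] -> [4, 5, 6, 18]

Final sorted array: [4, 5, 6, 18]

The merge sort proceeds by recursively splitting the array and merging sorted halves.
After all merges, the sorted array is [4, 5, 6, 18].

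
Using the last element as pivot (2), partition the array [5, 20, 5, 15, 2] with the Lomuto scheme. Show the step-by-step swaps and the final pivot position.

Lomuto partition with pivot = 2:

Initial array: [5, 20, 5, 15, 2]

arr[0]=5 > 2: no swap
arr[1]=20 > 2: no swap
arr[2]=5 > 2: no swap
arr[3]=15 > 2: no swap

Place pivot at position 0: [2, 20, 5, 15, 5]
Pivot position: 0

After partitioning with pivot 2, the array becomes [2, 20, 5, 15, 5]. The pivot is placed at index 0. All elements to the left of the pivot are <= 2, and all elements to the right are > 2.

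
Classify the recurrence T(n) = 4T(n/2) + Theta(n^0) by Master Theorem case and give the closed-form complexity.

Master Theorem for T(n) = 4T(n/2) + O(n^0):

a = 4, b = 2, c = 0
log_b(a) = log_2(4) = 2.0000

Case 1: c = 0 < log_2(4) = 2.0000
T(n) = O(n^(log_2 4)) = O(n^2)

For T(n) = 4T(n/2) + O(n^0): log_2(4) = 2.0000. This is Case 1 of the Master Theorem (c < log_b(a), work dominated by leaves), giving O(n^2).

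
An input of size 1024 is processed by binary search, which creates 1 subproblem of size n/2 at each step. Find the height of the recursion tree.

For divide and conquer with division factor 2:

Problem sizes at each level:
Level 0: 1024
Level 1: 512
Level 2: 256
Level 3: 128
Level 4: 64
Level 5: 32
Level 6: 16
Level 7: 8
Level 8: 4
Level 9: 2
Level 10: 1

The root is level 0 and the size-1 base case is level 10 (the tree spans levels 0 through 10, i.e. 11 levels counting the root), so the depth is the number of divisions: log_2(1024) = 10

The recursion tree depth is log_2(1024) = 10. At each level, the problem size is divided by 2, so it takes 10 divisions to reduce to a base case of size 1. The algorithm makes 1 recursive call at each level.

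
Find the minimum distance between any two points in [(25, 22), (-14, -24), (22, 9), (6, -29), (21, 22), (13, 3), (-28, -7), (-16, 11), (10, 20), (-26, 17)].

Computing all pairwise distances among 10 points:

d((25, 22), (-14, -24)) = 60.3075
d((25, 22), (22, 9)) = 13.3417
d((25, 22), (6, -29)) = 54.4243
d((25, 22), (21, 22)) = 4.0 <-- minimum
d((25, 22), (13, 3)) = 22.4722
d((25, 22), (-28, -7)) = 60.4152
d((25, 22), (-16, 11)) = 42.45
d((25, 22), (10, 20)) = 15.1327
d((25, 22), (-26, 17)) = 51.2445
d((-14, -24), (22, 9)) = 48.8365
d((-14, -24), (6, -29)) = 20.6155
d((-14, -24), (21, 22)) = 57.8014
d((-14, -24), (13, 3)) = 38.1838
d((-14, -24), (-28, -7)) = 22.0227
d((-14, -24), (-16, 11)) = 35.0571
d((-14, -24), (10, 20)) = 50.1199
d((-14, -24), (-26, 17)) = 42.72
d((22, 9), (6, -29)) = 41.2311
d((22, 9), (21, 22)) = 13.0384
d((22, 9), (13, 3)) = 10.8167
d((22, 9), (-28, -7)) = 52.4976
d((22, 9), (-16, 11)) = 38.0526
d((22, 9), (10, 20)) = 16.2788
d((22, 9), (-26, 17)) = 48.6621
d((6, -29), (21, 22)) = 53.1601
d((6, -29), (13, 3)) = 32.7567
d((6, -29), (-28, -7)) = 40.4969
d((6, -29), (-16, 11)) = 45.6508
d((6, -29), (10, 20)) = 49.163
d((6, -29), (-26, 17)) = 56.0357
d((21, 22), (13, 3)) = 20.6155
d((21, 22), (-28, -7)) = 56.9386
d((21, 22), (-16, 11)) = 38.6005
d((21, 22), (10, 20)) = 11.1803
d((21, 22), (-26, 17)) = 47.2652
d((13, 3), (-28, -7)) = 42.2019
d((13, 3), (-16, 11)) = 30.0832
d((13, 3), (10, 20)) = 17.2627
d((13, 3), (-26, 17)) = 41.4367
d((-28, -7), (-16, 11)) = 21.6333
d((-28, -7), (10, 20)) = 46.6154
d((-28, -7), (-26, 17)) = 24.0832
d((-16, 11), (10, 20)) = 27.5136
d((-16, 11), (-26, 17)) = 11.6619
d((10, 20), (-26, 17)) = 36.1248

Closest pair: (25, 22) and (21, 22) with distance 4.0

The closest pair is (25, 22) and (21, 22) with Euclidean distance 4.0. For 10 points, brute-force pairwise comparison is shown above. For large n, the divide-and-conquer algorithm (sort by x, recurse on halves, check the dividing strip) achieves O(n log n).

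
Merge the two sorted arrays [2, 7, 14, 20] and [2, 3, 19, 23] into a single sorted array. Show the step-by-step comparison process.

Merging process:

Compare 2 vs 2: take 2 from left. Merged: [2]
Compare 7 vs 2: take 2 from right. Merged: [2, 2]
Compare 7 vs 3: take 3 from right. Merged: [2, 2, 3]
Compare 7 vs 19: take 7 from left. Merged: [2, 2, 3, 7]
Compare 14 vs 19: take 14 from left. Merged: [2, 2, 3, 7, 14]
Compare 20 vs 19: take 19 from right. Merged: [2, 2, 3, 7, 14, 19]
Compare 20 vs 23: take 20 from left. Merged: [2, 2, 3, 7, 14, 19, 20]
Append remaining from right: [23]. Merged: [2, 2, 3, 7, 14, 19, 20, 23]

Final merged array: [2, 2, 3, 7, 14, 19, 20, 23]
Total comparisons: 7

The merged array is [2, 2, 3, 7, 14, 19, 20, 23], requiring 7 comparisons. The merge step runs in O(n) time where n is the total number of elements.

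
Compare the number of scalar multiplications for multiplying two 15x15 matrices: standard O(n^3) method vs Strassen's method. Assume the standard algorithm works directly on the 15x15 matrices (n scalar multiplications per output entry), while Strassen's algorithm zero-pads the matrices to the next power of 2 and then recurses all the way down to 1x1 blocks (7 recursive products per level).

Matrix multiplication for 15x15 matrices:

Strassen's algorithm requires power-of-2 dimensions. Pad 15x15 to 16x16 (next power of 2).

Standard algorithm: 15^3 = 3375 multiplications
Strassen's algorithm: 7^(log2(16)) = 7^4 = 2401 multiplications
Savings: 3375 - 2401 = 974 multiplications

Standard: 3375 multiplications (15^3). Strassen: 2401 multiplications (7^4, after padding to 16x16). Strassen reduces 8 recursive multiplications to 7 at each level.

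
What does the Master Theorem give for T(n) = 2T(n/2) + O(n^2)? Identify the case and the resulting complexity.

Master Theorem for T(n) = 2T(n/2) + O(n^2):

a = 2, b = 2, c = 2
log_b(a) = log_2(2) = 1.0000

Case 3: c = 2 > log_2(2) = 1.0000
T(n) = O(n^2) = O(n^2)

For T(n) = 2T(n/2) + O(n^2): log_2(2) = 1.0000. This is Case 3 of the Master Theorem (c > log_b(a), work dominated by root), giving O(n^2).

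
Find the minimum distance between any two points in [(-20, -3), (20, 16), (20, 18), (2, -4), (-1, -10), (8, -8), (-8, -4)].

Computing all pairwise distances among 7 points:

d((-20, -3), (20, 16)) = 44.2832
d((-20, -3), (20, 18)) = 45.1774
d((-20, -3), (2, -4)) = 22.0227
d((-20, -3), (-1, -10)) = 20.2485
d((-20, -3), (8, -8)) = 28.4429
d((-20, -3), (-8, -4)) = 12.0416
d((20, 16), (20, 18)) = 2.0 <-- minimum
d((20, 16), (2, -4)) = 26.9072
d((20, 16), (-1, -10)) = 33.4215
d((20, 16), (8, -8)) = 26.8328
d((20, 16), (-8, -4)) = 34.4093
d((20, 18), (2, -4)) = 28.4253
d((20, 18), (-1, -10)) = 35.0
d((20, 18), (8, -8)) = 28.6356
d((20, 18), (-8, -4)) = 35.609
d((2, -4), (-1, -10)) = 6.7082
d((2, -4), (8, -8)) = 7.2111
d((2, -4), (-8, -4)) = 10.0
d((-1, -10), (8, -8)) = 9.2195
d((-1, -10), (-8, -4)) = 9.2195
d((8, -8), (-8, -4)) = 16.4924

Closest pair: (20, 16) and (20, 18) with distance 2.0

The closest pair is (20, 16) and (20, 18) with Euclidean distance 2.0. For 7 points, brute-force pairwise comparison is shown above. For large n, the divide-and-conquer algorithm (sort by x, recurse on halves, check the dividing strip) achieves O(n log n).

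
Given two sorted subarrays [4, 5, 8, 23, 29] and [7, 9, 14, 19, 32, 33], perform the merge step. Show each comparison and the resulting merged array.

Merging process:

Compare 4 vs 7: take 4 from left. Merged: [4]
Compare 5 vs 7: take 5 from left. Merged: [4, 5]
Compare 8 vs 7: take 7 from right. Merged: [4, 5, 7]
Compare 8 vs 9: take 8 from left. Merged: [4, 5, 7, 8]
Compare 23 vs 9: take 9 from right. Merged: [4, 5, 7, 8, 9]
Compare 23 vs 14: take 14 from right. Merged: [4, 5, 7, 8, 9, 14]
Compare 23 vs 19: take 19 from right. Merged: [4, 5, 7, 8, 9, 14, 19]
Compare 23 vs 32: take 23 from left. Merged: [4, 5, 7, 8, 9, 14, 19, 23]
Compare 29 vs 32: take 29 from left. Merged: [4, 5, 7, 8, 9, 14, 19, 23, 29]
Append remaining from right: [32, 33]. Merged: [4, 5, 7, 8, 9, 14, 19, 23, 29, 32, 33]

Final merged array: [4, 5, 7, 8, 9, 14, 19, 23, 29, 32, 33]
Total comparisons: 9

The merged array is [4, 5, 7, 8, 9, 14, 19, 23, 29, 32, 33], requiring 9 comparisons. The merge step runs in O(n) time where n is the total number of elements.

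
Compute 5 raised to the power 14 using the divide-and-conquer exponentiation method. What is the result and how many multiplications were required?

Computing 5^14 by squaring (build up from 5^1; each line after the first costs one multiplication):

5^1 = 5
5^2 = (5^1)^2 = 5^2 = 25
5^3 = 5 * 5^2 = 5 * 25 = 125
5^6 = (5^3)^2 = 125^2 = 15625
5^7 = 5 * 5^6 = 5 * 15625 = 78125
5^14 = (5^7)^2 = 78125^2 = 6103515625

Result: 6103515625
Multiplications needed: 5 (5 lines after 5^1)

5^14 = 6103515625. Using exponentiation by squaring, this requires 5 multiplications. The key idea: if the exponent is even, square the half-power; if odd, multiply by the base once.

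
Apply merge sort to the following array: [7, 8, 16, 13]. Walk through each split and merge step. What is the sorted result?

Merge sort trace:

Split: [7, 8, 16, 13] -> [7, 8] and [16, 13]
  Split: [7, 8] -> [7] and [8]
  Merge: [7] + [8] -> [7, 8]
  Split: [16, 13] -> [16] and [13]
  Merge: [16] + [13] -> [13, 16]
Merge: [7, 8] + [13, 16] -> [7, 8, 13, 16]

Final sorted array: [7, 8, 13, 16]

The merge sort proceeds by recursively splitting the array and merging sorted halves.
After all merges, the sorted array is [7, 8, 13, 16].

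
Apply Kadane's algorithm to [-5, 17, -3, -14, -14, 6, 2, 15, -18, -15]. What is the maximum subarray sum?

Using Kadane's algorithm on [-5, 17, -3, -14, -14, 6, 2, 15, -18, -15]:

Scanning through the array:
Position 1 (value 17): max_ending_here = 17, max_so_far = 17
Position 2 (value -3): max_ending_here = 14, max_so_far = 17
Position 3 (value -14): max_ending_here = 0, max_so_far = 17
Position 4 (value -14): max_ending_here = -14, max_so_far = 17
Position 5 (value 6): max_ending_here = 6, max_so_far = 17
Position 6 (value 2): max_ending_here = 8, max_so_far = 17
Position 7 (value 15): max_ending_here = 23, max_so_far = 23
Position 8 (value -18): max_ending_here = 5, max_so_far = 23
Position 9 (value -15): max_ending_here = -10, max_so_far = 23

Maximum subarray: [6, 2, 15]
Maximum sum: 23

The maximum subarray is [6, 2, 15] with sum 23. This subarray runs from index 5 to index 7.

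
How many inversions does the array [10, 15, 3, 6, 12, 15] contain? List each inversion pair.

Finding inversions in [10, 15, 3, 6, 12, 15]:

(0, 2): arr[0]=10 > arr[2]=3
(0, 3): arr[0]=10 > arr[3]=6
(1, 2): arr[1]=15 > arr[2]=3
(1, 3): arr[1]=15 > arr[3]=6
(1, 4): arr[1]=15 > arr[4]=12

Total inversions: 5

The array has 5 inversion(s): (0,2), (0,3), (1,2), (1,3), (1,4). Each pair (i,j) satisfies i < j and arr[i] > arr[j].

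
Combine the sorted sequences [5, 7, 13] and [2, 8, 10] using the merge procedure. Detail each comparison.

Merging process:

Compare 5 vs 2: take 2 from right. Merged: [2]
Compare 5 vs 8: take 5 from left. Merged: [2, 5]
Compare 7 vs 8: take 7 from left. Merged: [2, 5, 7]
Compare 13 vs 8: take 8 from right. Merged: [2, 5, 7, 8]
Compare 13 vs 10: take 10 from right. Merged: [2, 5, 7, 8, 10]
Append remaining from left: [13]. Merged: [2, 5, 7, 8, 10, 13]

Final merged array: [2, 5, 7, 8, 10, 13]
Total comparisons: 5

The merged array is [2, 5, 7, 8, 10, 13], requiring 5 comparisons. The merge step runs in O(n) time where n is the total number of elements.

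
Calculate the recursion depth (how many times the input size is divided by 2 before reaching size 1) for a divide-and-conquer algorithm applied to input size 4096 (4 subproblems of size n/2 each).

For divide and conquer with division factor 2:

Problem sizes at each level:
Level 0: 4096
Level 1: 2048
Level 2: 1024
Level 3: 512
Level 4: 256
Level 5: 128
Level 6: 64
Level 7: 32
Level 8: 16
Level 9: 8
Level 10: 4
Level 11: 2
Level 12: 1

The root is level 0 and the size-1 base case is level 12 (the tree spans levels 0 through 12, i.e. 13 levels counting the root), so the depth is the number of divisions: log_2(4096) = 12

The recursion tree depth is log_2(4096) = 12. At each level, the problem size is divided by 2, so it takes 12 divisions to reduce to a base case of size 1. The algorithm makes 4 recursive calls at each level.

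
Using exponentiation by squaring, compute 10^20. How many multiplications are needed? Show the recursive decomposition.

Computing 10^20 by squaring (build up from 10^1; each line after the first costs one multiplication):

10^1 = 10
10^2 = (10^1)^2 = 10^2 = 100
10^4 = (10^2)^2 = 100^2 = 10000
10^5 = 10 * 10^4 = 10 * 10000 = 100000
10^10 = (10^5)^2 = 100000^2 = 10000000000
10^20 = (10^10)^2 = 10000000000^2 = 100000000000000000000

Result: 100000000000000000000
Multiplications needed: 5 (5 lines after 10^1)

10^20 = 100000000000000000000. Using exponentiation by squaring, this requires 5 multiplications. The key idea: if the exponent is even, square the half-power; if odd, multiply by the base once.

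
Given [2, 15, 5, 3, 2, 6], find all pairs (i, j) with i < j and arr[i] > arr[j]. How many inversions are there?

Finding inversions in [2, 15, 5, 3, 2, 6]:

(1, 2): arr[1]=15 > arr[2]=5
(1, 3): arr[1]=15 > arr[3]=3
(1, 4): arr[1]=15 > arr[4]=2
(1, 5): arr[1]=15 > arr[5]=6
(2, 3): arr[2]=5 > arr[3]=3
(2, 4): arr[2]=5 > arr[4]=2
(3, 4): arr[3]=3 > arr[4]=2

Total inversions: 7

The array has 7 inversion(s): (1,2), (1,3), (1,4), (1,5), (2,3), (2,4), (3,4). Each pair (i,j) satisfies i < j and arr[i] > arr[j].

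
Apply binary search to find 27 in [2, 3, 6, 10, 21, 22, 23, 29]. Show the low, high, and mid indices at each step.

Binary search for 27 in [2, 3, 6, 10, 21, 22, 23, 29]:

lo=0, hi=7, mid=3, arr[mid]=10 -> 10 < 27, search right half
lo=4, hi=7, mid=5, arr[mid]=22 -> 22 < 27, search right half
lo=6, hi=7, mid=6, arr[mid]=23 -> 23 < 27, search right half
lo=7, hi=7, mid=7, arr[mid]=29 -> 29 > 27, search left half
lo=7 > hi=6, target 27 not found

Binary search determines that 27 is not in the array after 4 comparisons. The search space was exhausted without finding the target.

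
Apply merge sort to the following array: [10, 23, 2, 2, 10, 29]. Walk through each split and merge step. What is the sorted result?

Merge sort trace:

Split: [10, 23, 2, 2, 10, 29] -> [10, 23, 2] and [2, 10, 29]
  Split: [10, 23, 2] -> [10] and [23, 2]
    Split: [23, 2] -> [23] and [2]
    Merge: [23] + [2] -> [2, 23]
  Merge: [10] + [2, 23] -> [2, 10, 23]
  Split: [2, 10, 29] -> [2] and [10, 29]
    Split: [10, 29] -> [10] and [29]
    Merge: [10] + [29] -> [10, 29]
  Merge: [2] + [10, 29] -> [2, 10, 29]
Merge: [2, 10, 23] + [2, 10, 29] -> [2, 2, 10, 10, 23, 29]

Final sorted array: [2, 2, 10, 10, 23, 29]

The merge sort proceeds by recursively splitting the array and merging sorted halves.
After all merges, the sorted array is [2, 2, 10, 10, 23, 29].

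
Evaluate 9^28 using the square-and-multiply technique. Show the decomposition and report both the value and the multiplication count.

Computing 9^28 by squaring (build up from 9^1; each line after the first costs one multiplication):

9^1 = 9
9^2 = (9^1)^2 = 9^2 = 81
9^3 = 9 * 9^2 = 9 * 81 = 729
9^6 = (9^3)^2 = 729^2 = 531441
9^7 = 9 * 9^6 = 9 * 531441 = 4782969
9^14 = (9^7)^2 = 4782969^2 = 22876792454961
9^28 = (9^14)^2 = 22876792454961^2 = 523347633027360537213511521

Result: 523347633027360537213511521
Multiplications needed: 6 (6 lines after 9^1)

9^28 = 523347633027360537213511521. Using exponentiation by squaring, this requires 6 multiplications. The key idea: if the exponent is even, square the half-power; if odd, multiply by the base once.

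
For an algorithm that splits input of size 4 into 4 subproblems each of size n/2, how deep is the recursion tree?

For divide and conquer with division factor 2:

Problem sizes at each level:
Level 0: 4
Level 1: 2
Level 2: 1

The root is level 0 and the size-1 base case is level 2 (the tree spans levels 0 through 2, i.e. 3 levels counting the root), so the depth is the number of divisions: log_2(4) = 2

The recursion tree depth is log_2(4) = 2. At each level, the problem size is divided by 2, so it takes 2 divisions to reduce to a base case of size 1. The algorithm makes 4 recursive calls at each level.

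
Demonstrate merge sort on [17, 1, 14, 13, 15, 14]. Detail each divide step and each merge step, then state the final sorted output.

Merge sort trace:

Split: [17, 1, 14, 13, 15, 14] -> [17, 1, 14] and [13, 15, 14]
  Split: [17, 1, 14] -> [17] and [1, 14]
    Split: [1, 14] -> [1] and [14]
    Merge: [1] + [14] -> [1, 14]
  Merge: [17] + [1, 14] -> [1, 14, 17]
  Split: [13, 15, 14] -> [13] and [15, 14]
    Split: [15, 14] -> [15] and [14]
    Merge: [15] + [14] -> [14, 15]
  Merge: [13] + [14, 15] -> [13, 14, 15]
Merge: [1, 14, 17] + [13, 14, 15] -> [1, 13, 14, 14, 15, 17]

Final sorted array: [1, 13, 14, 14, 15, 17]

The merge sort proceeds by recursively splitting the array and merging sorted halves.
After all merges, the sorted array is [1, 13, 14, 14, 15, 17].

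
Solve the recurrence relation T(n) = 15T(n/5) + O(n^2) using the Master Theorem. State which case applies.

Master Theorem for T(n) = 15T(n/5) + O(n^2):

a = 15, b = 5, c = 2
log_b(a) = log_5(15) = 1.6826

Case 3: c = 2 > log_5(15) = 1.6826
T(n) = O(n^2) = O(n^2)

For T(n) = 15T(n/5) + O(n^2): log_5(15) = 1.6826. This is Case 3 of the Master Theorem (c > log_b(a), work dominated by root), giving O(n^2).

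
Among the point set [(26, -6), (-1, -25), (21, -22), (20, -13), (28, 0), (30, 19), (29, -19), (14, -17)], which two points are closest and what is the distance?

Computing all pairwise distances among 8 points:

d((26, -6), (-1, -25)) = 33.0151
d((26, -6), (21, -22)) = 16.7631
d((26, -6), (20, -13)) = 9.2195
d((26, -6), (28, 0)) = 6.3246 <-- minimum
d((26, -6), (30, 19)) = 25.318
d((26, -6), (29, -19)) = 13.3417
d((26, -6), (14, -17)) = 16.2788
d((-1, -25), (21, -22)) = 22.2036
d((-1, -25), (20, -13)) = 24.1868
d((-1, -25), (28, 0)) = 38.2884
d((-1, -25), (30, 19)) = 53.8238
d((-1, -25), (29, -19)) = 30.5941
d((-1, -25), (14, -17)) = 17.0
d((21, -22), (20, -13)) = 9.0554
d((21, -22), (28, 0)) = 23.0868
d((21, -22), (30, 19)) = 41.9762
d((21, -22), (29, -19)) = 8.544
d((21, -22), (14, -17)) = 8.6023
d((20, -13), (28, 0)) = 15.2643
d((20, -13), (30, 19)) = 33.5261
d((20, -13), (29, -19)) = 10.8167
d((20, -13), (14, -17)) = 7.2111
d((28, 0), (30, 19)) = 19.105
d((28, 0), (29, -19)) = 19.0263
d((28, 0), (14, -17)) = 22.0227
d((30, 19), (29, -19)) = 38.0132
d((30, 19), (14, -17)) = 39.3954
d((29, -19), (14, -17)) = 15.1327

Closest pair: (26, -6) and (28, 0) with distance 6.3246

The closest pair is (26, -6) and (28, 0) with Euclidean distance 6.3246. For 8 points, brute-force pairwise comparison is shown above. For large n, the divide-and-conquer algorithm (sort by x, recurse on halves, check the dividing strip) achieves O(n log n).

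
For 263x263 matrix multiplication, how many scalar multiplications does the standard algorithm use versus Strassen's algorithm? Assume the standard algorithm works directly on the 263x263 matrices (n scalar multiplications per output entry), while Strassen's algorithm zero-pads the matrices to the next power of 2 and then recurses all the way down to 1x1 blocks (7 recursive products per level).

Matrix multiplication for 263x263 matrices:

Strassen's algorithm requires power-of-2 dimensions. Pad 263x263 to 512x512 (next power of 2).

Standard algorithm: 263^3 = 18191447 multiplications
Strassen's algorithm: 7^(log2(512)) = 7^9 = 40353607 multiplications
Difference: 18191447 - 40353607 = -22162160 (Strassen uses MORE here due to padding overhead — for small or just-over-power-of-2 n, padding can outweigh the per-level savings)

Standard: 18191447 multiplications (263^3). Strassen: 40353607 multiplications (7^9, after padding to 512x512). Strassen reduces 8 recursive multiplications to 7 at each level.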